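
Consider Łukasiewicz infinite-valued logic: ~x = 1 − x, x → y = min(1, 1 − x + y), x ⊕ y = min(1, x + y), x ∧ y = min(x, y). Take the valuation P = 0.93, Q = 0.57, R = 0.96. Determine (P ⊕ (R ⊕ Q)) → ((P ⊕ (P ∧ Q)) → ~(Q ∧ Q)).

0.43

R ⊕ Q = min(1, 0.96 + 0.57) = min(1, 1.53) = 1.00
P ⊕ (R ⊕ Q) = min(1, 0.93 + 1.00) = min(1, 1.93) = 1.00
P ∧ Q = min(0.93, 0.57) = 0.57
P ⊕ (P ∧ Q) = min(1, 0.93 + 0.57) = min(1, 1.50) = 1.00
Q ∧ Q = min(0.57, 0.57) = 0.57
~(Q ∧ Q) = 1 − 0.57 = 0.43
(P ⊕ (P ∧ Q)) → ~(Q ∧ Q) = min(1, 1 − 1.00 + 0.43) = min(1, 0.43) = 0.43
(P ⊕ (R ⊕ Q)) → ((P ⊕ (P ∧ Q)) → ~(Q ∧ Q)) = min(1, 1 − 1.00 + 0.43) = min(1, 0.43) = 0.43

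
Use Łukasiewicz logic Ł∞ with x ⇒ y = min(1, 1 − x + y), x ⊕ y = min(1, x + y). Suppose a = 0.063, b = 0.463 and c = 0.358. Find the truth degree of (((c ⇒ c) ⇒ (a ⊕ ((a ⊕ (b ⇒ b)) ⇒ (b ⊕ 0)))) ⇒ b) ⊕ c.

c ⇒ c = min(1, 1 − 0.358 + 0.358) = min(1, 1.000) = 1.000
b ⇒ b = min(1, 1 − 0.463 + 0.463) = min(1, 1.000) = 1.000
a ⊕ (b ⇒ b) = min(1, 0.063 + 1.000) = min(1, 1.063) = 1.000
b ⊕ 0 = min(1, 0.463 + 0.000) = min(1, 0.463) = 0.463
(a ⊕ (b ⇒ b)) ⇒ (b ⊕ 0) = min(1, 1 − 1.000 + 0.463) = min(1, 0.463) = 0.463
a ⊕ ((a ⊕ (b ⇒ b)) ⇒ (b ⊕ 0)) = min(1, 0.063 + 0.463) = min(1, 0.526) = 0.526
(c ⇒ c) ⇒ (a ⊕ ((a ⊕ (b ⇒ b)) ⇒ (b ⊕ 0))) = min(1, 1 − 1.000 + 0.526) = min(1, 0.526) = 0.526
((c ⇒ c) ⇒ (a ⊕ ((a ⊕ (b ⇒ b)) ⇒ (b ⊕ 0)))) ⇒ b = min(1, 1 − 0.526 + 0.463) = min(1, 0.937) = 0.937
(((c ⇒ c) ⇒ (a ⊕ ((a ⊕ (b ⇒ b)) ⇒ (b ⊕ 0)))) ⇒ b) ⊕ c = min(1, 0.937 + 0.358) = min(1, 1.295) = 1.000

1.000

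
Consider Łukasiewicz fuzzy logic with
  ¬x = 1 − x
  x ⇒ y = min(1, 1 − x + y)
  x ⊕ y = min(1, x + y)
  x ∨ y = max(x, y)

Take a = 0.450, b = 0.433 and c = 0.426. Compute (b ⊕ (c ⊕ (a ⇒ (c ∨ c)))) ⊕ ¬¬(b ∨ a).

c ∨ c = max(0.426, 0.426) = 0.426
a ⇒ (c ∨ c) = min(1, 1 − 0.450 + 0.426) = min(1, 0.976) = 0.976
c ⊕ (a ⇒ (c ∨ c)) = min(1, 0.426 + 0.976) = min(1, 1.402) = 1.000
b ⊕ (c ⊕ (a ⇒ (c ∨ c))) = min(1, 0.433 + 1.000) = min(1, 1.433) = 1.000
b ∨ a = max(0.433, 0.450) = 0.450
¬(b ∨ a) = 1 − 0.450 = 0.550
¬¬(b ∨ a) = 1 − 0.550 = 0.450
(b ⊕ (c ⊕ (a ⇒ (c ∨ c)))) ⊕ ¬¬(b ∨ a) = min(1, 1.000 + 0.450) = min(1, 1.450) = 1.000

1.000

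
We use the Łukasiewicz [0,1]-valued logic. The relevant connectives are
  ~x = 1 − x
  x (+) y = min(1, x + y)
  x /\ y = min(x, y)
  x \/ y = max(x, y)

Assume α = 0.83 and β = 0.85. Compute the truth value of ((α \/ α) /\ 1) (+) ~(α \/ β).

0.98

α \/ α = max(0.83, 0.83) = 0.83
(α \/ α) /\ 1 = min(0.83, 1.00) = 0.83
α \/ β = max(0.83, 0.85) = 0.85
~(α \/ β) = 1 − 0.85 = 0.15
((α \/ α) /\ 1) (+) ~(α \/ β) = min(1, 0.83 + 0.15) = min(1, 0.98) = 0.98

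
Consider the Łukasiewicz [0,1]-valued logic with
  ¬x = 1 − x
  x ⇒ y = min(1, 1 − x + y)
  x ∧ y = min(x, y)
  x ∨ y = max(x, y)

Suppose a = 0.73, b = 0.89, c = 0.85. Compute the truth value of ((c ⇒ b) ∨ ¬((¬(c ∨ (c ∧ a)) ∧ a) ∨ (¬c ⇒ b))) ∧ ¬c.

0.15

c ⇒ b = min(1, 1 − 0.85 + 0.89) = min(1, 1.04) = 1.00
c ∧ a = min(0.85, 0.73) = 0.73
c ∨ (c ∧ a) = max(0.85, 0.73) = 0.85
¬(c ∨ (c ∧ a)) = 1 − 0.85 = 0.15
¬(c ∨ (c ∧ a)) ∧ a = min(0.15, 0.73) = 0.15
¬c = 1 − 0.85 = 0.15
¬c ⇒ b = min(1, 1 − 0.15 + 0.89) = min(1, 1.74) = 1.00
(¬(c ∨ (c ∧ a)) ∧ a) ∨ (¬c ⇒ b) = max(0.15, 1.00) = 1.00
¬((¬(c ∨ (c ∧ a)) ∧ a) ∨ (¬c ⇒ b)) = 1 − 1.00 = 0.00
(c ⇒ b) ∨ ¬((¬(c ∨ (c ∧ a)) ∧ a) ∨ (¬c ⇒ b)) = max(1.00, 0.00) = 1.00
((c ⇒ b) ∨ ¬((¬(c ∨ (c ∧ a)) ∧ a) ∨ (¬c ⇒ b))) ∧ ¬c = min(1.00, 0.15) = 0.15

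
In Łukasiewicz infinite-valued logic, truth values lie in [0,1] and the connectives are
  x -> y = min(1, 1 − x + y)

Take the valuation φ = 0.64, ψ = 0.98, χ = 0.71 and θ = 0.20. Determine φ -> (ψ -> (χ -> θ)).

χ -> θ = min(1, 1 − 0.71 + 0.20) = min(1, 0.49) = 0.49
ψ -> (χ -> θ) = min(1, 1 − 0.98 + 0.49) = min(1, 0.51) = 0.51
φ -> (ψ -> (χ -> θ)) = min(1, 1 − 0.64 + 0.51) = min(1, 0.87) = 0.87

0.87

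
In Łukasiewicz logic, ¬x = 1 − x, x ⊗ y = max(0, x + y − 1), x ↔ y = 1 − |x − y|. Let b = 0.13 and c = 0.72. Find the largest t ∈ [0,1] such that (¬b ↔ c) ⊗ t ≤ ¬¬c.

¬b = 1 − 0.13 = 0.87
¬b ↔ c = 1 − |0.87 − 0.72| = 1 − 0.15 = 0.85
So the left factor is ¬b ↔ c = 0.85.
¬c = 1 − 0.72 = 0.28
¬¬c = 1 − 0.28 = 0.72
So the right-hand bound is ¬¬c = 0.72.
The residuum of the Łukasiewicz t-norm gives the supremum: min(1, 1 − 0.85 + 0.72).
1 − 0.85 + 0.72 = 0.87, so t = min(1, 0.87) = 0.87.
Check: 0.85 ⊗ 0.87 = max(0, 0.72) = 0.72 ≤ 0.72.

0.87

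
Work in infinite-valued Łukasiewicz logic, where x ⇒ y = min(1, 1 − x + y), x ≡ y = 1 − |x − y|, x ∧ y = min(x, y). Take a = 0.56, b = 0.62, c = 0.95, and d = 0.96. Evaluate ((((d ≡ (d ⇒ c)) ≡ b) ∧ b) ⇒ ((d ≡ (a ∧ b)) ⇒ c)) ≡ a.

0.56

d ⇒ c = min(1, 1 − 0.96 + 0.95) = min(1, 0.99) = 0.99
d ≡ (d ⇒ c) = 1 − |0.96 − 0.99| = 1 − 0.03 = 0.97
(d ≡ (d ⇒ c)) ≡ b = 1 − |0.97 − 0.62| = 1 − 0.35 = 0.65
((d ≡ (d ⇒ c)) ≡ b) ∧ b = min(0.65, 0.62) = 0.62
a ∧ b = min(0.56, 0.62) = 0.56
d ≡ (a ∧ b) = 1 − |0.96 − 0.56| = 1 − 0.40 = 0.60
(d ≡ (a ∧ b)) ⇒ c = min(1, 1 − 0.60 + 0.95) = min(1, 1.35) = 1.00
(((d ≡ (d ⇒ c)) ≡ b) ∧ b) ⇒ ((d ≡ (a ∧ b)) ⇒ c) = min(1, 1 − 0.62 + 1.00) = min(1, 1.38) = 1.00
((((d ≡ (d ⇒ c)) ≡ b) ∧ b) ⇒ ((d ≡ (a ∧ b)) ⇒ c)) ≡ a = 1 − |1.00 − 0.56| = 1 − 0.44 = 0.56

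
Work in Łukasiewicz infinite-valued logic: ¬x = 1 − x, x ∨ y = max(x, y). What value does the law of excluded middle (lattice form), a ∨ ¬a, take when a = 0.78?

0.78

¬a = 1 − 0.78 = 0.22
a ∨ ¬a = max(0.78, 0.22) = 0.78
(The value 0.78 < 1 shows this instance is not satisfied; not a Ł∞-tautology — its value is max(a, 1−a).)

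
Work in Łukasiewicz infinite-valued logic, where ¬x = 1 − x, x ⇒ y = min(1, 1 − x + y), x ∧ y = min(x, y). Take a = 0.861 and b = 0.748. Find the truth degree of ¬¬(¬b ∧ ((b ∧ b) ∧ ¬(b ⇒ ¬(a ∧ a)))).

¬b = 1 − 0.748 = 0.252
b ∧ b = min(0.748, 0.748) = 0.748
a ∧ a = min(0.861, 0.861) = 0.861
¬(a ∧ a) = 1 − 0.861 = 0.139
b ⇒ ¬(a ∧ a) = min(1, 1 − 0.748 + 0.139) = min(1, 0.391) = 0.391
¬(b ⇒ ¬(a ∧ a)) = 1 − 0.391 = 0.609
(b ∧ b) ∧ ¬(b ⇒ ¬(a ∧ a)) = min(0.748, 0.609) = 0.609
¬b ∧ ((b ∧ b) ∧ ¬(b ⇒ ¬(a ∧ a))) = min(0.252, 0.609) = 0.252
¬(¬b ∧ ((b ∧ b) ∧ ¬(b ⇒ ¬(a ∧ a)))) = 1 − 0.252 = 0.748
¬¬(¬b ∧ ((b ∧ b) ∧ ¬(b ⇒ ¬(a ∧ a)))) = 1 − 0.748 = 0.252

0.252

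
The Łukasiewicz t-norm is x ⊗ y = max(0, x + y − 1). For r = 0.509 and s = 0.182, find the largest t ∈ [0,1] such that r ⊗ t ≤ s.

The residuum of the Łukasiewicz t-norm gives the supremum: min(1, 1 − 0.509 + 0.182).
1 − 0.509 + 0.182 = 0.673, so t = min(1, 0.673) = 0.673.
Check: 0.509 ⊗ 0.673 = max(0, 0.182) = 0.182 ≤ 0.182.

0.673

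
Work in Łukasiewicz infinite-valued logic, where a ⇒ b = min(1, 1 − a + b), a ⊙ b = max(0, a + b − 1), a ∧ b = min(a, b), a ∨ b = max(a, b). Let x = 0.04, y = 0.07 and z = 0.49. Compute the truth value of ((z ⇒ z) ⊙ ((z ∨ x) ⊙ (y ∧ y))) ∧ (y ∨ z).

0.00

z ⇒ z = min(1, 1 − 0.49 + 0.49) = min(1, 1.00) = 1.00
z ∨ x = max(0.49, 0.04) = 0.49
y ∧ y = min(0.07, 0.07) = 0.07
(z ∨ x) ⊙ (y ∧ y) = max(0, 0.49 + 0.07 − 1) = max(0, -0.44) = 0.00
(z ⇒ z) ⊙ ((z ∨ x) ⊙ (y ∧ y)) = max(0, 1.00 + 0.00 − 1) = max(0, 0.00) = 0.00
y ∨ z = max(0.07, 0.49) = 0.49
((z ⇒ z) ⊙ ((z ∨ x) ⊙ (y ∧ y))) ∧ (y ∨ z) = min(0.00, 0.49) = 0.00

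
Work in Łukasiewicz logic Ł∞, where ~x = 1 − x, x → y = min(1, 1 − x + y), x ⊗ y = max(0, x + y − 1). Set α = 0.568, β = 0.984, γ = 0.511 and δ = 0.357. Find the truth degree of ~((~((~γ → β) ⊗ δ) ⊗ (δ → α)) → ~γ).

0.154

~γ = 1 − 0.511 = 0.489
~γ → β = min(1, 1 − 0.489 + 0.984) = min(1, 1.495) = 1.000
(~γ → β) ⊗ δ = max(0, 1.000 + 0.357 − 1) = max(0, 0.357) = 0.357
~((~γ → β) ⊗ δ) = 1 − 0.357 = 0.643
δ → α = min(1, 1 − 0.357 + 0.568) = min(1, 1.211) = 1.000
~((~γ → β) ⊗ δ) ⊗ (δ → α) = max(0, 0.643 + 1.000 − 1) = max(0, 0.643) = 0.643
(~((~γ → β) ⊗ δ) ⊗ (δ → α)) → ~γ = min(1, 1 − 0.643 + 0.489) = min(1, 0.846) = 0.846
~((~((~γ → β) ⊗ δ) ⊗ (δ → α)) → ~γ) = 1 − 0.846 = 0.154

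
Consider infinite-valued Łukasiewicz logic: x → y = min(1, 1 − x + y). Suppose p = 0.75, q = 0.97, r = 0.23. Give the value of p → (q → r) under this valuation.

0.51

q → r = min(1, 1 − 0.97 + 0.23) = min(1, 0.26) = 0.26
p → (q → r) = min(1, 1 − 0.75 + 0.26) = min(1, 0.51) = 0.51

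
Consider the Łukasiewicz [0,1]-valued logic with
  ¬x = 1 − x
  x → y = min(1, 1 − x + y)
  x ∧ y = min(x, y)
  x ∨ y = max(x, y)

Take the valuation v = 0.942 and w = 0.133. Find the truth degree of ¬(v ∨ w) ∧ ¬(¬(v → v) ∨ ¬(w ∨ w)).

v ∨ w = max(0.942, 0.133) = 0.942
¬(v ∨ w) = 1 − 0.942 = 0.058
v → v = min(1, 1 − 0.942 + 0.942) = min(1, 1.000) = 1.000
¬(v → v) = 1 − 1.000 = 0.000
w ∨ w = max(0.133, 0.133) = 0.133
¬(w ∨ w) = 1 − 0.133 = 0.867
¬(v → v) ∨ ¬(w ∨ w) = max(0.000, 0.867) = 0.867
¬(¬(v → v) ∨ ¬(w ∨ w)) = 1 − 0.867 = 0.133
¬(v ∨ w) ∧ ¬(¬(v → v) ∨ ¬(w ∨ w)) = min(0.058, 0.133) = 0.058

0.058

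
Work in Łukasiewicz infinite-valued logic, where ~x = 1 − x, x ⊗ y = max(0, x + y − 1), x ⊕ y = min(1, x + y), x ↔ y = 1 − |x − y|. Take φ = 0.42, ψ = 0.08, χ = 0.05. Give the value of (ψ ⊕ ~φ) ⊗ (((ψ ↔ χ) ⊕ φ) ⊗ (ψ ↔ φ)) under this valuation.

~φ = 1 − 0.42 = 0.58
ψ ⊕ ~φ = min(1, 0.08 + 0.58) = min(1, 0.66) = 0.66
ψ ↔ χ = 1 − |0.08 − 0.05| = 1 − 0.03 = 0.97
(ψ ↔ χ) ⊕ φ = min(1, 0.97 + 0.42) = min(1, 1.39) = 1.00
ψ ↔ φ = 1 − |0.08 − 0.42| = 1 − 0.34 = 0.66
((ψ ↔ χ) ⊕ φ) ⊗ (ψ ↔ φ) = max(0, 1.00 + 0.66 − 1) = max(0, 0.66) = 0.66
(ψ ⊕ ~φ) ⊗ (((ψ ↔ χ) ⊕ φ) ⊗ (ψ ↔ φ)) = max(0, 0.66 + 0.66 − 1) = max(0, 0.32) = 0.32

0.32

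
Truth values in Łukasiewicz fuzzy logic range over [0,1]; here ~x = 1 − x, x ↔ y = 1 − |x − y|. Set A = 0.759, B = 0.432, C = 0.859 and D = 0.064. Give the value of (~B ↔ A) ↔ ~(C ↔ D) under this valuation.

0.986

~B = 1 − 0.432 = 0.568
~B ↔ A = 1 − |0.568 − 0.759| = 1 − 0.191 = 0.809
C ↔ D = 1 − |0.859 − 0.064| = 1 − 0.795 = 0.205
~(C ↔ D) = 1 − 0.205 = 0.795
(~B ↔ A) ↔ ~(C ↔ D) = 1 − |0.809 − 0.795| = 1 − 0.014 = 0.986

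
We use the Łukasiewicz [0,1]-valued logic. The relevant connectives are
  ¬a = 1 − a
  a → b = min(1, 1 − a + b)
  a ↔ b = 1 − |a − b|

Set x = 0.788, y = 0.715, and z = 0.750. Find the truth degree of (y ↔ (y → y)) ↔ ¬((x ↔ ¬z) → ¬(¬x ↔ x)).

0.285

y → y = min(1, 1 − 0.715 + 0.715) = min(1, 1.000) = 1.000
y ↔ (y → y) = 1 − |0.715 − 1.000| = 1 − 0.285 = 0.715
¬z = 1 − 0.750 = 0.250
x ↔ ¬z = 1 − |0.788 − 0.250| = 1 − 0.538 = 0.462
¬x = 1 − 0.788 = 0.212
¬x ↔ x = 1 − |0.212 − 0.788| = 1 − 0.576 = 0.424
¬(¬x ↔ x) = 1 − 0.424 = 0.576
(x ↔ ¬z) → ¬(¬x ↔ x) = min(1, 1 − 0.462 + 0.576) = min(1, 1.114) = 1.000
¬((x ↔ ¬z) → ¬(¬x ↔ x)) = 1 − 1.000 = 0.000
(y ↔ (y → y)) ↔ ¬((x ↔ ¬z) → ¬(¬x ↔ x)) = 1 − |0.715 − 0.000| = 1 − 0.715 = 0.285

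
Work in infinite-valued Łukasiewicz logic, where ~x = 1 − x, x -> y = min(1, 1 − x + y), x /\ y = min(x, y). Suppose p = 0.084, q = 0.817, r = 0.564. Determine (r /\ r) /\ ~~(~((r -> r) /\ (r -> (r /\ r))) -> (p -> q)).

r /\ r = min(0.564, 0.564) = 0.564
r -> r = min(1, 1 − 0.564 + 0.564) = min(1, 1.000) = 1.000
r -> (r /\ r) = min(1, 1 − 0.564 + 0.564) = min(1, 1.000) = 1.000
(r -> r) /\ (r -> (r /\ r)) = min(1.000, 1.000) = 1.000
~((r -> r) /\ (r -> (r /\ r))) = 1 − 1.000 = 0.000
p -> q = min(1, 1 − 0.084 + 0.817) = min(1, 1.733) = 1.000
~((r -> r) /\ (r -> (r /\ r))) -> (p -> q) = min(1, 1 − 0.000 + 1.000) = min(1, 2.000) = 1.000
~(~((r -> r) /\ (r -> (r /\ r))) -> (p -> q)) = 1 − 1.000 = 0.000
~~(~((r -> r) /\ (r -> (r /\ r))) -> (p -> q)) = 1 − 0.000 = 1.000
(r /\ r) /\ ~~(~((r -> r) /\ (r -> (r /\ r))) -> (p -> q)) = min(0.564, 1.000) = 0.564

0.564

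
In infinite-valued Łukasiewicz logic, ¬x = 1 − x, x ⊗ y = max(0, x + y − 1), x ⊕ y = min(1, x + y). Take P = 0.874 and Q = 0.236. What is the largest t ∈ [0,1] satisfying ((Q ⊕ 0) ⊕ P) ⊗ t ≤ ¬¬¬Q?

0.764

Q ⊕ 0 = min(1, 0.236 + 0.000) = min(1, 0.236) = 0.236
(Q ⊕ 0) ⊕ P = min(1, 0.236 + 0.874) = min(1, 1.110) = 1.000
So the left factor is (Q ⊕ 0) ⊕ P = 1.000.
¬Q = 1 − 0.236 = 0.764
¬¬Q = 1 − 0.764 = 0.236
¬¬¬Q = 1 − 0.236 = 0.764
So the right-hand bound is ¬¬¬Q = 0.764.
The residuum of the Łukasiewicz t-norm gives the supremum: min(1, 1 − 1.000 + 0.764).
1 − 1.000 + 0.764 = 0.764, so t = min(1, 0.764) = 0.764.
Check: 1.000 ⊗ 0.764 = max(0, 0.764) = 0.764 ≤ 0.764.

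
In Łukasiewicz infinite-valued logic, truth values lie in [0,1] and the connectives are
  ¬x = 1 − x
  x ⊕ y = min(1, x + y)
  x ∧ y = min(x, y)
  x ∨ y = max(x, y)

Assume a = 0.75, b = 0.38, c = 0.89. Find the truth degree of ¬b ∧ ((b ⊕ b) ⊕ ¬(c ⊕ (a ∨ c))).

0.62

¬b = 1 − 0.38 = 0.62
b ⊕ b = min(1, 0.38 + 0.38) = min(1, 0.76) = 0.76
a ∨ c = max(0.75, 0.89) = 0.89
c ⊕ (a ∨ c) = min(1, 0.89 + 0.89) = min(1, 1.78) = 1.00
¬(c ⊕ (a ∨ c)) = 1 − 1.00 = 0.00
(b ⊕ b) ⊕ ¬(c ⊕ (a ∨ c)) = min(1, 0.76 + 0.00) = min(1, 0.76) = 0.76
¬b ∧ ((b ⊕ b) ⊕ ¬(c ⊕ (a ∨ c))) = min(0.62, 0.76) = 0.62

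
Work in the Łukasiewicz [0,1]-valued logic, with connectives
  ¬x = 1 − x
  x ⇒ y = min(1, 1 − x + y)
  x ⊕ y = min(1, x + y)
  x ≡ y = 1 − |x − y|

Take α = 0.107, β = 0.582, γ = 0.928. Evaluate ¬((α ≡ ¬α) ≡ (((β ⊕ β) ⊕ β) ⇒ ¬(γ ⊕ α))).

¬α = 1 − 0.107 = 0.893
α ≡ ¬α = 1 − |0.107 − 0.893| = 1 − 0.786 = 0.214
β ⊕ β = min(1, 0.582 + 0.582) = min(1, 1.164) = 1.000
(β ⊕ β) ⊕ β = min(1, 1.000 + 0.582) = min(1, 1.582) = 1.000
γ ⊕ α = min(1, 0.928 + 0.107) = min(1, 1.035) = 1.000
¬(γ ⊕ α) = 1 − 1.000 = 0.000
((β ⊕ β) ⊕ β) ⇒ ¬(γ ⊕ α) = min(1, 1 − 1.000 + 0.000) = min(1, 0.000) = 0.000
(α ≡ ¬α) ≡ (((β ⊕ β) ⊕ β) ⇒ ¬(γ ⊕ α)) = 1 − |0.214 − 0.000| = 1 − 0.214 = 0.786
¬((α ≡ ¬α) ≡ (((β ⊕ β) ⊕ β) ⇒ ¬(γ ⊕ α))) = 1 − 0.786 = 0.214

0.214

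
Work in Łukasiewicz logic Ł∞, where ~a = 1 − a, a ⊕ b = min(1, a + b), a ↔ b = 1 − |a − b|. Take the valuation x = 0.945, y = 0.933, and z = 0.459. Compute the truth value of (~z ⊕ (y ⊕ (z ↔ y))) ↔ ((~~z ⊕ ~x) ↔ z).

0.945

~z = 1 − 0.459 = 0.541
z ↔ y = 1 − |0.459 − 0.933| = 1 − 0.474 = 0.526
y ⊕ (z ↔ y) = min(1, 0.933 + 0.526) = min(1, 1.459) = 1.000
~z ⊕ (y ⊕ (z ↔ y)) = min(1, 0.541 + 1.000) = min(1, 1.541) = 1.000
~~z = 1 − 0.541 = 0.459
~x = 1 − 0.945 = 0.055
~~z ⊕ ~x = min(1, 0.459 + 0.055) = min(1, 0.514) = 0.514
(~~z ⊕ ~x) ↔ z = 1 − |0.514 − 0.459| = 1 − 0.055 = 0.945
(~z ⊕ (y ⊕ (z ↔ y))) ↔ ((~~z ⊕ ~x) ↔ z) = 1 − |1.000 − 0.945| = 1 − 0.055 = 0.945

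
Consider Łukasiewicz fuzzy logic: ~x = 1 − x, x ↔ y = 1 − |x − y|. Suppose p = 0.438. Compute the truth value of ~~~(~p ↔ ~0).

0.438

~p = 1 − 0.438 = 0.562
~0 = 1 − 0.000 = 1.000
~p ↔ ~0 = 1 − |0.562 − 1.000| = 1 − 0.438 = 0.562
~(~p ↔ ~0) = 1 − 0.562 = 0.438
~~(~p ↔ ~0) = 1 − 0.438 = 0.562
~~~(~p ↔ ~0) = 1 − 0.562 = 0.438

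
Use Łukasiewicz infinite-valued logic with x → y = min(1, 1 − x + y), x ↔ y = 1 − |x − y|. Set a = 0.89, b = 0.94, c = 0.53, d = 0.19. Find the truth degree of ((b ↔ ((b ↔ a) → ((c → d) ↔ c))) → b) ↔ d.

0.23

b ↔ a = 1 − |0.94 − 0.89| = 1 − 0.05 = 0.95
c → d = min(1, 1 − 0.53 + 0.19) = min(1, 0.66) = 0.66
(c → d) ↔ c = 1 − |0.66 − 0.53| = 1 − 0.13 = 0.87
(b ↔ a) → ((c → d) ↔ c) = min(1, 1 − 0.95 + 0.87) = min(1, 0.92) = 0.92
b ↔ ((b ↔ a) → ((c → d) ↔ c)) = 1 − |0.94 − 0.92| = 1 − 0.02 = 0.98
(b ↔ ((b ↔ a) → ((c → d) ↔ c))) → b = min(1, 1 − 0.98 + 0.94) = min(1, 0.96) = 0.96
((b ↔ ((b ↔ a) → ((c → d) ↔ c))) → b) ↔ d = 1 − |0.96 − 0.19| = 1 − 0.77 = 0.23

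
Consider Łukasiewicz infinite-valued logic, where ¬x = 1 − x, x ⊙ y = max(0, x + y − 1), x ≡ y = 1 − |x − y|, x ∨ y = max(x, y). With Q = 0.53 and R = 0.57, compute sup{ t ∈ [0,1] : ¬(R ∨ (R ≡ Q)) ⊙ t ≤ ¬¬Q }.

R ≡ Q = 1 − |0.57 − 0.53| = 1 − 0.04 = 0.96
R ∨ (R ≡ Q) = max(0.57, 0.96) = 0.96
¬(R ∨ (R ≡ Q)) = 1 − 0.96 = 0.04
So the left factor is ¬(R ∨ (R ≡ Q)) = 0.04.
¬Q = 1 − 0.53 = 0.47
¬¬Q = 1 − 0.47 = 0.53
So the right-hand bound is ¬¬Q = 0.53.
The residuum of the Łukasiewicz t-norm gives the supremum: min(1, 1 − 0.04 + 0.53).
1 − 0.04 + 0.53 = 1.49, so t = min(1, 1.49) = 1.00.
Check: 0.04 ⊙ 1.00 = max(0, 0.04) = 0.04 ≤ 0.53.

1.00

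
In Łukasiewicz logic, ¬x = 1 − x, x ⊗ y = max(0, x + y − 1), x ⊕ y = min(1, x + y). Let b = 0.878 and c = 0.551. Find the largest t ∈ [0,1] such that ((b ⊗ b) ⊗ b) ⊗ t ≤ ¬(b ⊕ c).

0.366

b ⊗ b = max(0, 0.878 + 0.878 − 1) = max(0, 0.756) = 0.756
(b ⊗ b) ⊗ b = max(0, 0.756 + 0.878 − 1) = max(0, 0.634) = 0.634
So the left factor is (b ⊗ b) ⊗ b = 0.634.
b ⊕ c = min(1, 0.878 + 0.551) = min(1, 1.429) = 1.000
¬(b ⊕ c) = 1 − 1.000 = 0.000
So the right-hand bound is ¬(b ⊕ c) = 0.000.
The residuum of the Łukasiewicz t-norm gives the supremum: min(1, 1 − 0.634 + 0.000).
1 − 0.634 + 0.000 = 0.366, so t = min(1, 0.366) = 0.366.
Check: 0.634 ⊗ 0.366 = max(0, 0.000) = 0.000 ≤ 0.000.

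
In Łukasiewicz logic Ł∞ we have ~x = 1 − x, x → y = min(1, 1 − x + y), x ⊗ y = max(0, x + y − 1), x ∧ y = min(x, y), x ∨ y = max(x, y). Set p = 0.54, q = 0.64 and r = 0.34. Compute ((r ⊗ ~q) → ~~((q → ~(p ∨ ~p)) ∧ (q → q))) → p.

0.54

~q = 1 − 0.64 = 0.36
r ⊗ ~q = max(0, 0.34 + 0.36 − 1) = max(0, -0.30) = 0.00
~p = 1 − 0.54 = 0.46
p ∨ ~p = max(0.54, 0.46) = 0.54
~(p ∨ ~p) = 1 − 0.54 = 0.46
q → ~(p ∨ ~p) = min(1, 1 − 0.64 + 0.46) = min(1, 0.82) = 0.82
q → q = min(1, 1 − 0.64 + 0.64) = min(1, 1.00) = 1.00
(q → ~(p ∨ ~p)) ∧ (q → q) = min(0.82, 1.00) = 0.82
~((q → ~(p ∨ ~p)) ∧ (q → q)) = 1 − 0.82 = 0.18
~~((q → ~(p ∨ ~p)) ∧ (q → q)) = 1 − 0.18 = 0.82
(r ⊗ ~q) → ~~((q → ~(p ∨ ~p)) ∧ (q → q)) = min(1, 1 − 0.00 + 0.82) = min(1, 1.82) = 1.00
((r ⊗ ~q) → ~~((q → ~(p ∨ ~p)) ∧ (q → q))) → p = min(1, 1 − 1.00 + 0.54) = min(1, 0.54) = 0.54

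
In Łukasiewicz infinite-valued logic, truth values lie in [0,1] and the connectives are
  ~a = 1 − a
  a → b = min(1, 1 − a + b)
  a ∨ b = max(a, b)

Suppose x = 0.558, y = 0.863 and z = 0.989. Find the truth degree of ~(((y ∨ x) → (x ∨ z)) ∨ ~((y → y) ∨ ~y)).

y ∨ x = max(0.863, 0.558) = 0.863
x ∨ z = max(0.558, 0.989) = 0.989
(y ∨ x) → (x ∨ z) = min(1, 1 − 0.863 + 0.989) = min(1, 1.126) = 1.000
y → y = min(1, 1 − 0.863 + 0.863) = min(1, 1.000) = 1.000
~y = 1 − 0.863 = 0.137
(y → y) ∨ ~y = max(1.000, 0.137) = 1.000
~((y → y) ∨ ~y) = 1 − 1.000 = 0.000
((y ∨ x) → (x ∨ z)) ∨ ~((y → y) ∨ ~y) = max(1.000, 0.000) = 1.000
~(((y ∨ x) → (x ∨ z)) ∨ ~((y → y) ∨ ~y)) = 1 − 1.000 = 0.000

0.000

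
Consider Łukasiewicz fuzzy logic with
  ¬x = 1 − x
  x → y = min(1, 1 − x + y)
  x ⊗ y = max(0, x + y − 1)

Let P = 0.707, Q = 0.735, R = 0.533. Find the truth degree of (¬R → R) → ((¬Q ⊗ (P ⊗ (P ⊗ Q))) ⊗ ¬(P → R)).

¬R = 1 − 0.533 = 0.467
¬R → R = min(1, 1 − 0.467 + 0.533) = min(1, 1.066) = 1.000
¬Q = 1 − 0.735 = 0.265
P ⊗ Q = max(0, 0.707 + 0.735 − 1) = max(0, 0.442) = 0.442
P ⊗ (P ⊗ Q) = max(0, 0.707 + 0.442 − 1) = max(0, 0.149) = 0.149
¬Q ⊗ (P ⊗ (P ⊗ Q)) = max(0, 0.265 + 0.149 − 1) = max(0, -0.586) = 0.000
P → R = min(1, 1 − 0.707 + 0.533) = min(1, 0.826) = 0.826
¬(P → R) = 1 − 0.826 = 0.174
(¬Q ⊗ (P ⊗ (P ⊗ Q))) ⊗ ¬(P → R) = max(0, 0.000 + 0.174 − 1) = max(0, -0.826) = 0.000
(¬R → R) → ((¬Q ⊗ (P ⊗ (P ⊗ Q))) ⊗ ¬(P → R)) = min(1, 1 − 1.000 + 0.000) = min(1, 0.000) = 0.000

0.000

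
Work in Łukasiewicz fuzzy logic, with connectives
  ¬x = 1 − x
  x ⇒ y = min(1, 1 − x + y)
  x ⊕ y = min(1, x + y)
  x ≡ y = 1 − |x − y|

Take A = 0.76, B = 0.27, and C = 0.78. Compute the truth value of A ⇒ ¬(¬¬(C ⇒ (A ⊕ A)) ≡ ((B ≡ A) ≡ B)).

A ⊕ A = min(1, 0.76 + 0.76) = min(1, 1.52) = 1.00
C ⇒ (A ⊕ A) = min(1, 1 − 0.78 + 1.00) = min(1, 1.22) = 1.00
¬(C ⇒ (A ⊕ A)) = 1 − 1.00 = 0.00
¬¬(C ⇒ (A ⊕ A)) = 1 − 0.00 = 1.00
B ≡ A = 1 − |0.27 − 0.76| = 1 − 0.49 = 0.51
(B ≡ A) ≡ B = 1 − |0.51 − 0.27| = 1 − 0.24 = 0.76
¬¬(C ⇒ (A ⊕ A)) ≡ ((B ≡ A) ≡ B) = 1 − |1.00 − 0.76| = 1 − 0.24 = 0.76
¬(¬¬(C ⇒ (A ⊕ A)) ≡ ((B ≡ A) ≡ B)) = 1 − 0.76 = 0.24
A ⇒ ¬(¬¬(C ⇒ (A ⊕ A)) ≡ ((B ≡ A) ≡ B)) = min(1, 1 − 0.76 + 0.24) = min(1, 0.48) = 0.48

0.48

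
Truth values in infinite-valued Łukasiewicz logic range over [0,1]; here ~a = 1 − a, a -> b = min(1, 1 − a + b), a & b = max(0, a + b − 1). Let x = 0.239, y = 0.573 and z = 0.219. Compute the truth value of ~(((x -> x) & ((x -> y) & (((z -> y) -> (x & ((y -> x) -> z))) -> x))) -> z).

x -> x = min(1, 1 − 0.239 + 0.239) = min(1, 1.000) = 1.000
x -> y = min(1, 1 − 0.239 + 0.573) = min(1, 1.334) = 1.000
z -> y = min(1, 1 − 0.219 + 0.573) = min(1, 1.354) = 1.000
y -> x = min(1, 1 − 0.573 + 0.239) = min(1, 0.666) = 0.666
(y -> x) -> z = min(1, 1 − 0.666 + 0.219) = min(1, 0.553) = 0.553
x & ((y -> x) -> z) = max(0, 0.239 + 0.553 − 1) = max(0, -0.208) = 0.000
(z -> y) -> (x & ((y -> x) -> z)) = min(1, 1 − 1.000 + 0.000) = min(1, 0.000) = 0.000
((z -> y) -> (x & ((y -> x) -> z))) -> x = min(1, 1 − 0.000 + 0.239) = min(1, 1.239) = 1.000
(x -> y) & (((z -> y) -> (x & ((y -> x) -> z))) -> x) = max(0, 1.000 + 1.000 − 1) = max(0, 1.000) = 1.000
(x -> x) & ((x -> y) & (((z -> y) -> (x & ((y -> x) -> z))) -> x)) = max(0, 1.000 + 1.000 − 1) = max(0, 1.000) = 1.000
((x -> x) & ((x -> y) & (((z -> y) -> (x & ((y -> x) -> z))) -> x))) -> z = min(1, 1 − 1.000 + 0.219) = min(1, 0.219) = 0.219
~(((x -> x) & ((x -> y) & (((z -> y) -> (x & ((y -> x) -> z))) -> x))) -> z) = 1 − 0.219 = 0.781

0.781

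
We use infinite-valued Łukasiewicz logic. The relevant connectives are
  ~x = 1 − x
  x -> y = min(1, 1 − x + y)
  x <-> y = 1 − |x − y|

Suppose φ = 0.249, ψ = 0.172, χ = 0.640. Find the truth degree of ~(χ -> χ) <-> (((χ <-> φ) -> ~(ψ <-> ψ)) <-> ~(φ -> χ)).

χ -> χ = min(1, 1 − 0.640 + 0.640) = min(1, 1.000) = 1.000
~(χ -> χ) = 1 − 1.000 = 0.000
χ <-> φ = 1 − |0.640 − 0.249| = 1 − 0.391 = 0.609
ψ <-> ψ = 1 − |0.172 − 0.172| = 1 − 0.000 = 1.000
~(ψ <-> ψ) = 1 − 1.000 = 0.000
(χ <-> φ) -> ~(ψ <-> ψ) = min(1, 1 − 0.609 + 0.000) = min(1, 0.391) = 0.391
φ -> χ = min(1, 1 − 0.249 + 0.640) = min(1, 1.391) = 1.000
~(φ -> χ) = 1 − 1.000 = 0.000
((χ <-> φ) -> ~(ψ <-> ψ)) <-> ~(φ -> χ) = 1 − |0.391 − 0.000| = 1 − 0.391 = 0.609
~(χ -> χ) <-> (((χ <-> φ) -> ~(ψ <-> ψ)) <-> ~(φ -> χ)) = 1 − |0.000 − 0.609| = 1 − 0.609 = 0.391

0.391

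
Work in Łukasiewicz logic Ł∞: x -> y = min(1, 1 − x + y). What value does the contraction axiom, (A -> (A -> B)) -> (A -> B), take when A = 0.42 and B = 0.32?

A -> B = min(1, 1 − 0.42 + 0.32) = min(1, 0.90) = 0.90
A -> (A -> B) = min(1, 1 − 0.42 + 0.90) = min(1, 1.48) = 1.00
(A -> (A -> B)) -> (A -> B) = min(1, 1 − 1.00 + 0.90) = min(1, 0.90) = 0.90
(The value 0.90 < 1 shows this instance is not satisfied; fails in Ł∞ (the t-norm is not idempotent).)

0.90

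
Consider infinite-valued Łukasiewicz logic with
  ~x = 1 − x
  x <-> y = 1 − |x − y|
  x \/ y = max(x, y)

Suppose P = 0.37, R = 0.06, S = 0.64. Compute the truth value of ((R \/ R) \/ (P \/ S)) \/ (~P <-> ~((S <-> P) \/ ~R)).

0.64

R \/ R = max(0.06, 0.06) = 0.06
P \/ S = max(0.37, 0.64) = 0.64
(R \/ R) \/ (P \/ S) = max(0.06, 0.64) = 0.64
~P = 1 − 0.37 = 0.63
S <-> P = 1 − |0.64 − 0.37| = 1 − 0.27 = 0.73
~R = 1 − 0.06 = 0.94
(S <-> P) \/ ~R = max(0.73, 0.94) = 0.94
~((S <-> P) \/ ~R) = 1 − 0.94 = 0.06
~P <-> ~((S <-> P) \/ ~R) = 1 − |0.63 − 0.06| = 1 − 0.57 = 0.43
((R \/ R) \/ (P \/ S)) \/ (~P <-> ~((S <-> P) \/ ~R)) = max(0.64, 0.43) = 0.64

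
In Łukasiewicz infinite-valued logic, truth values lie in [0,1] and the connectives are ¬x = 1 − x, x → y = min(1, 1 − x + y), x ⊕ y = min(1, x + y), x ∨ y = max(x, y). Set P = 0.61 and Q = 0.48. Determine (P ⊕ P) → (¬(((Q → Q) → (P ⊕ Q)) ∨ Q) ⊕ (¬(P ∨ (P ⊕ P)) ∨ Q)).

P ⊕ P = min(1, 0.61 + 0.61) = min(1, 1.22) = 1.00
Q → Q = min(1, 1 − 0.48 + 0.48) = min(1, 1.00) = 1.00
P ⊕ Q = min(1, 0.61 + 0.48) = min(1, 1.09) = 1.00
(Q → Q) → (P ⊕ Q) = min(1, 1 − 1.00 + 1.00) = min(1, 1.00) = 1.00
((Q → Q) → (P ⊕ Q)) ∨ Q = max(1.00, 0.48) = 1.00
¬(((Q → Q) → (P ⊕ Q)) ∨ Q) = 1 − 1.00 = 0.00
P ∨ (P ⊕ P) = max(0.61, 1.00) = 1.00
¬(P ∨ (P ⊕ P)) = 1 − 1.00 = 0.00
¬(P ∨ (P ⊕ P)) ∨ Q = max(0.00, 0.48) = 0.48
¬(((Q → Q) → (P ⊕ Q)) ∨ Q) ⊕ (¬(P ∨ (P ⊕ P)) ∨ Q) = min(1, 0.00 + 0.48) = min(1, 0.48) = 0.48
(P ⊕ P) → (¬(((Q → Q) → (P ⊕ Q)) ∨ Q) ⊕ (¬(P ∨ (P ⊕ P)) ∨ Q)) = min(1, 1 − 1.00 + 0.48) = min(1, 0.48) = 0.48

0.48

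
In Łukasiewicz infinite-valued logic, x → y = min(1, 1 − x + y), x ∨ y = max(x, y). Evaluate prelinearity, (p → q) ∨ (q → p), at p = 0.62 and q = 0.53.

p → q = min(1, 1 − 0.62 + 0.53) = min(1, 0.91) = 0.91
q → p = min(1, 1 − 0.53 + 0.62) = min(1, 1.09) = 1.00
(p → q) ∨ (q → p) = max(0.91, 1.00) = 1.00
(As expected: a Ł∞-tautology — holds in every MV-chain.)

1.00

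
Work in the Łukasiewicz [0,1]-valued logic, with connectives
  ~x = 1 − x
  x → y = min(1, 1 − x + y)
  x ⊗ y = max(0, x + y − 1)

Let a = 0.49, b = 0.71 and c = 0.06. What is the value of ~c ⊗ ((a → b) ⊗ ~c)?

~c = 1 − 0.06 = 0.94
a → b = min(1, 1 − 0.49 + 0.71) = min(1, 1.22) = 1.00
(a → b) ⊗ ~c = max(0, 1.00 + 0.94 − 1) = max(0, 0.94) = 0.94
~c ⊗ ((a → b) ⊗ ~c) = max(0, 0.94 + 0.94 − 1) = max(0, 0.88) = 0.88

0.88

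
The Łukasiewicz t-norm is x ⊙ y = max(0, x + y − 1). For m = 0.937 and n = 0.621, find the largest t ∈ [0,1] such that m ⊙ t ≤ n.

The residuum of the Łukasiewicz t-norm gives the supremum: min(1, 1 − 0.937 + 0.621).
1 − 0.937 + 0.621 = 0.684, so t = min(1, 0.684) = 0.684.
Check: 0.937 ⊙ 0.684 = max(0, 0.621) = 0.621 ≤ 0.621.

0.684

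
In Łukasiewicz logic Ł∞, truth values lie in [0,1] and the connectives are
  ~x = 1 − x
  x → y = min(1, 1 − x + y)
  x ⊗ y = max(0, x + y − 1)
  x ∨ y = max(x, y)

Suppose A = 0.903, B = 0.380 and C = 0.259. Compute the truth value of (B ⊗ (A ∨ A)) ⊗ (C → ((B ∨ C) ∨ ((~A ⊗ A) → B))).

0.283

A ∨ A = max(0.903, 0.903) = 0.903
B ⊗ (A ∨ A) = max(0, 0.380 + 0.903 − 1) = max(0, 0.283) = 0.283
B ∨ C = max(0.380, 0.259) = 0.380
~A = 1 − 0.903 = 0.097
~A ⊗ A = max(0, 0.097 + 0.903 − 1) = max(0, 0.000) = 0.000
(~A ⊗ A) → B = min(1, 1 − 0.000 + 0.380) = min(1, 1.380) = 1.000
(B ∨ C) ∨ ((~A ⊗ A) → B) = max(0.380, 1.000) = 1.000
C → ((B ∨ C) ∨ ((~A ⊗ A) → B)) = min(1, 1 − 0.259 + 1.000) = min(1, 1.741) = 1.000
(B ⊗ (A ∨ A)) ⊗ (C → ((B ∨ C) ∨ ((~A ⊗ A) → B))) = max(0, 0.283 + 1.000 − 1) = max(0, 0.283) = 0.283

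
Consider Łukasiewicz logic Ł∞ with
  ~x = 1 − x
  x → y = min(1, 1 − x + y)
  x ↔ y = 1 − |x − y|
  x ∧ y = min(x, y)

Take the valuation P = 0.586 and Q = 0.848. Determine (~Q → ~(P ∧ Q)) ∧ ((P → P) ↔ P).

~Q = 1 − 0.848 = 0.152
P ∧ Q = min(0.586, 0.848) = 0.586
~(P ∧ Q) = 1 − 0.586 = 0.414
~Q → ~(P ∧ Q) = min(1, 1 − 0.152 + 0.414) = min(1, 1.262) = 1.000
P → P = min(1, 1 − 0.586 + 0.586) = min(1, 1.000) = 1.000
(P → P) ↔ P = 1 − |1.000 − 0.586| = 1 − 0.414 = 0.586
(~Q → ~(P ∧ Q)) ∧ ((P → P) ↔ P) = min(1.000, 0.586) = 0.586

0.586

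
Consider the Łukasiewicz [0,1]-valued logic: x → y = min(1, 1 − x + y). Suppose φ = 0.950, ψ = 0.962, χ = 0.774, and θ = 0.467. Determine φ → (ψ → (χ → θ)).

0.781

χ → θ = min(1, 1 − 0.774 + 0.467) = min(1, 0.693) = 0.693
ψ → (χ → θ) = min(1, 1 − 0.962 + 0.693) = min(1, 0.731) = 0.731
φ → (ψ → (χ → θ)) = min(1, 1 − 0.950 + 0.731) = min(1, 0.781) = 0.781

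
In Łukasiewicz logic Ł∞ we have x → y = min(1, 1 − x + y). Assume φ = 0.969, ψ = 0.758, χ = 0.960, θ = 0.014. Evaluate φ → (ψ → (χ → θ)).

0.327

χ → θ = min(1, 1 − 0.960 + 0.014) = min(1, 0.054) = 0.054
ψ → (χ → θ) = min(1, 1 − 0.758 + 0.054) = min(1, 0.296) = 0.296
φ → (ψ → (χ → θ)) = min(1, 1 − 0.969 + 0.296) = min(1, 0.327) = 0.327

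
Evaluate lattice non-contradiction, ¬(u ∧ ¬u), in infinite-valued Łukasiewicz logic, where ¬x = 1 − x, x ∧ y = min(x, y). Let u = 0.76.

¬u = 1 − 0.76 = 0.24
u ∧ ¬u = min(0.76, 0.24) = 0.24
¬(u ∧ ¬u) = 1 − 0.24 = 0.76
(The value 0.76 < 1 shows this instance is not satisfied; not a Ł∞-tautology — its value is 1 − min(a, 1−a).)

0.76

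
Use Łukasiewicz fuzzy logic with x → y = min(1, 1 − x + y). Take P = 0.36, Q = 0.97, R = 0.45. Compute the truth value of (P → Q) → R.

P → Q = min(1, 1 − 0.36 + 0.97) = min(1, 1.61) = 1.00
(P → Q) → R = min(1, 1 − 1.00 + 0.45) = min(1, 0.45) = 0.45

0.45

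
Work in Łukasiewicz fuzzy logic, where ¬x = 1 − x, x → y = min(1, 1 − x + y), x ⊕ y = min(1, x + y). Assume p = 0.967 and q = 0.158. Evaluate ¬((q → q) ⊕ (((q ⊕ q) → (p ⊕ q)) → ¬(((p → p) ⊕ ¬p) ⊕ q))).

q → q = min(1, 1 − 0.158 + 0.158) = min(1, 1.000) = 1.000
q ⊕ q = min(1, 0.158 + 0.158) = min(1, 0.316) = 0.316
p ⊕ q = min(1, 0.967 + 0.158) = min(1, 1.125) = 1.000
(q ⊕ q) → (p ⊕ q) = min(1, 1 − 0.316 + 1.000) = min(1, 1.684) = 1.000
p → p = min(1, 1 − 0.967 + 0.967) = min(1, 1.000) = 1.000
¬p = 1 − 0.967 = 0.033
(p → p) ⊕ ¬p = min(1, 1.000 + 0.033) = min(1, 1.033) = 1.000
((p → p) ⊕ ¬p) ⊕ q = min(1, 1.000 + 0.158) = min(1, 1.158) = 1.000
¬(((p → p) ⊕ ¬p) ⊕ q) = 1 − 1.000 = 0.000
((q ⊕ q) → (p ⊕ q)) → ¬(((p → p) ⊕ ¬p) ⊕ q) = min(1, 1 − 1.000 + 0.000) = min(1, 0.000) = 0.000
(q → q) ⊕ (((q ⊕ q) → (p ⊕ q)) → ¬(((p → p) ⊕ ¬p) ⊕ q)) = min(1, 1.000 + 0.000) = min(1, 1.000) = 1.000
¬((q → q) ⊕ (((q ⊕ q) → (p ⊕ q)) → ¬(((p → p) ⊕ ¬p) ⊕ q))) = 1 − 1.000 = 0.000

0.000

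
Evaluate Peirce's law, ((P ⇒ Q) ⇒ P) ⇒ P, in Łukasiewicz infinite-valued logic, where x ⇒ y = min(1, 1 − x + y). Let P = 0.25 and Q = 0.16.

0.91

P ⇒ Q = min(1, 1 − 0.25 + 0.16) = min(1, 0.91) = 0.91
(P ⇒ Q) ⇒ P = min(1, 1 − 0.91 + 0.25) = min(1, 0.34) = 0.34
((P ⇒ Q) ⇒ P) ⇒ P = min(1, 1 − 0.34 + 0.25) = min(1, 0.91) = 0.91
(The value 0.91 < 1 shows this instance is not satisfied; not a Ł∞-tautology in general.)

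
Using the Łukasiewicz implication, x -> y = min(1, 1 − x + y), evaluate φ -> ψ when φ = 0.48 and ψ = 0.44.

0.96

φ -> ψ = min(1, 1 − 0.48 + 0.44) = min(1, 0.96) = 0.96
For comparison, the Gödel implication (1 if x ≤ y else y) would give 0.44.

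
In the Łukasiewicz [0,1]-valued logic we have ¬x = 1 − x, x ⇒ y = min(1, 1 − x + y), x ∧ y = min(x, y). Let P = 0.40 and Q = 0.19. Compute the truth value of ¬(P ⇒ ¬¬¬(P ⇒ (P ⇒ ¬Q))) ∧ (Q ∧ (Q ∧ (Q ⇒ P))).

0.19

¬Q = 1 − 0.19 = 0.81
P ⇒ ¬Q = min(1, 1 − 0.40 + 0.81) = min(1, 1.41) = 1.00
P ⇒ (P ⇒ ¬Q) = min(1, 1 − 0.40 + 1.00) = min(1, 1.60) = 1.00
¬(P ⇒ (P ⇒ ¬Q)) = 1 − 1.00 = 0.00
¬¬(P ⇒ (P ⇒ ¬Q)) = 1 − 0.00 = 1.00
¬¬¬(P ⇒ (P ⇒ ¬Q)) = 1 − 1.00 = 0.00
P ⇒ ¬¬¬(P ⇒ (P ⇒ ¬Q)) = min(1, 1 − 0.40 + 0.00) = min(1, 0.60) = 0.60
¬(P ⇒ ¬¬¬(P ⇒ (P ⇒ ¬Q))) = 1 − 0.60 = 0.40
Q ⇒ P = min(1, 1 − 0.19 + 0.40) = min(1, 1.21) = 1.00
Q ∧ (Q ⇒ P) = min(0.19, 1.00) = 0.19
Q ∧ (Q ∧ (Q ⇒ P)) = min(0.19, 0.19) = 0.19
¬(P ⇒ ¬¬¬(P ⇒ (P ⇒ ¬Q))) ∧ (Q ∧ (Q ∧ (Q ⇒ P))) = min(0.40, 0.19) = 0.19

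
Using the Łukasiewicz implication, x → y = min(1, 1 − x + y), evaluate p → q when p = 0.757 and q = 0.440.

p → q = min(1, 1 − 0.757 + 0.440) = min(1, 0.683) = 0.683
For comparison, the Gödel implication (1 if x ≤ y else y) would give 0.440.

0.683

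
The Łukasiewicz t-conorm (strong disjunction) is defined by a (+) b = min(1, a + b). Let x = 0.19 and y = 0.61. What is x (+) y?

0.80

x (+) y = min(1, 0.19 + 0.61) = min(1, 0.80) = 0.80
For comparison, the Gödel t-conorm max(a, b) would give 0.61.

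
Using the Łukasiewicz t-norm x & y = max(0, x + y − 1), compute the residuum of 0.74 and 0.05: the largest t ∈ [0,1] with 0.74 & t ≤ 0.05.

0.31

The residuum of the Łukasiewicz t-norm gives the supremum: min(1, 1 − 0.74 + 0.05).
1 − 0.74 + 0.05 = 0.31, so t = min(1, 0.31) = 0.31.
Check: 0.74 & 0.31 = max(0, 0.05) = 0.05 ≤ 0.05.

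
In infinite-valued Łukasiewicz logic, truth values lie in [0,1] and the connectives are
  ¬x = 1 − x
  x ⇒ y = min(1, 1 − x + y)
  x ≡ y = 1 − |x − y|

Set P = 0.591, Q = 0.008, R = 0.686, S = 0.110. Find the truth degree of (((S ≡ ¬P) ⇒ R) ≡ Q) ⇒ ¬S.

1.000

¬P = 1 − 0.591 = 0.409
S ≡ ¬P = 1 − |0.110 − 0.409| = 1 − 0.299 = 0.701
(S ≡ ¬P) ⇒ R = min(1, 1 − 0.701 + 0.686) = min(1, 0.985) = 0.985
((S ≡ ¬P) ⇒ R) ≡ Q = 1 − |0.985 − 0.008| = 1 − 0.977 = 0.023
¬S = 1 − 0.110 = 0.890
(((S ≡ ¬P) ⇒ R) ≡ Q) ⇒ ¬S = min(1, 1 − 0.023 + 0.890) = min(1, 1.867) = 1.000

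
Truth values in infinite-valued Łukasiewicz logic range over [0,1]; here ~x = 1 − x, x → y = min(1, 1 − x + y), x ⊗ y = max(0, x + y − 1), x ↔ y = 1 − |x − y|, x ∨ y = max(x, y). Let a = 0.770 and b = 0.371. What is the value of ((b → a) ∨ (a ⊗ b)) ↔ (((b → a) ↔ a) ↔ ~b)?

0.859

b → a = min(1, 1 − 0.371 + 0.770) = min(1, 1.399) = 1.000
a ⊗ b = max(0, 0.770 + 0.371 − 1) = max(0, 0.141) = 0.141
(b → a) ∨ (a ⊗ b) = max(1.000, 0.141) = 1.000
(b → a) ↔ a = 1 − |1.000 − 0.770| = 1 − 0.230 = 0.770
~b = 1 − 0.371 = 0.629
((b → a) ↔ a) ↔ ~b = 1 − |0.770 − 0.629| = 1 − 0.141 = 0.859
((b → a) ∨ (a ⊗ b)) ↔ (((b → a) ↔ a) ↔ ~b) = 1 − |1.000 − 0.859| = 1 − 0.141 = 0.859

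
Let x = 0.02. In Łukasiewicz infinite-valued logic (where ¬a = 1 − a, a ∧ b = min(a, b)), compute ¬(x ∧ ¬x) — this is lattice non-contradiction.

0.98

¬x = 1 − 0.02 = 0.98
x ∧ ¬x = min(0.02, 0.98) = 0.02
¬(x ∧ ¬x) = 1 − 0.02 = 0.98
(The value 0.98 < 1 shows this instance is not satisfied; not a Ł∞-tautology — its value is 1 − min(a, 1−a).)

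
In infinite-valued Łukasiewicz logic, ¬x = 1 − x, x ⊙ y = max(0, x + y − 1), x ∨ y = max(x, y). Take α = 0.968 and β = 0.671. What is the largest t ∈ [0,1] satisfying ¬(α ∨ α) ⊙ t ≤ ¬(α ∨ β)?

α ∨ α = max(0.968, 0.968) = 0.968
¬(α ∨ α) = 1 − 0.968 = 0.032
So the left factor is ¬(α ∨ α) = 0.032.
α ∨ β = max(0.968, 0.671) = 0.968
¬(α ∨ β) = 1 − 0.968 = 0.032
So the right-hand bound is ¬(α ∨ β) = 0.032.
The residuum of the Łukasiewicz t-norm gives the supremum: min(1, 1 − 0.032 + 0.032).
1 − 0.032 + 0.032 = 1.000, so t = min(1, 1.000) = 1.000.
Check: 0.032 ⊙ 1.000 = max(0, 0.032) = 0.032 ≤ 0.032.

1.000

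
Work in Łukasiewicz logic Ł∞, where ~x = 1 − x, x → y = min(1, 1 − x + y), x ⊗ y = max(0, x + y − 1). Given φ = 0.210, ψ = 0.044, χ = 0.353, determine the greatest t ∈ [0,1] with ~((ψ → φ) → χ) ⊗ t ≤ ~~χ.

0.706

ψ → φ = min(1, 1 − 0.044 + 0.210) = min(1, 1.166) = 1.000
(ψ → φ) → χ = min(1, 1 − 1.000 + 0.353) = min(1, 0.353) = 0.353
~((ψ → φ) → χ) = 1 − 0.353 = 0.647
So the left factor is ~((ψ → φ) → χ) = 0.647.
~χ = 1 − 0.353 = 0.647
~~χ = 1 − 0.647 = 0.353
So the right-hand bound is ~~χ = 0.353.
The residuum of the Łukasiewicz t-norm gives the supremum: min(1, 1 − 0.647 + 0.353).
1 − 0.647 + 0.353 = 0.706, so t = min(1, 0.706) = 0.706.
Check: 0.647 ⊗ 0.706 = max(0, 0.353) = 0.353 ≤ 0.353.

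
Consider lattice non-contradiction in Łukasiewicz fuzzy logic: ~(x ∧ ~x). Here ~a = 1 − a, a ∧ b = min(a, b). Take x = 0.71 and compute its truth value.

0.71

~x = 1 − 0.71 = 0.29
x ∧ ~x = min(0.71, 0.29) = 0.29
~(x ∧ ~x) = 1 − 0.29 = 0.71
(The value 0.71 < 1 shows this instance is not satisfied; not a Ł∞-tautology — its value is 1 − min(a, 1−a).)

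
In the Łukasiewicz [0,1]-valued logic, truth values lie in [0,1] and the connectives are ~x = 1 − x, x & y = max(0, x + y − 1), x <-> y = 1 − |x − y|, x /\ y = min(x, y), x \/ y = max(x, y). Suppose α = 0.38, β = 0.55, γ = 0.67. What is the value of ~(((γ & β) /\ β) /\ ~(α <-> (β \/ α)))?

γ & β = max(0, 0.67 + 0.55 − 1) = max(0, 0.22) = 0.22
(γ & β) /\ β = min(0.22, 0.55) = 0.22
β \/ α = max(0.55, 0.38) = 0.55
α <-> (β \/ α) = 1 − |0.38 − 0.55| = 1 − 0.17 = 0.83
~(α <-> (β \/ α)) = 1 − 0.83 = 0.17
((γ & β) /\ β) /\ ~(α <-> (β \/ α)) = min(0.22, 0.17) = 0.17
~(((γ & β) /\ β) /\ ~(α <-> (β \/ α))) = 1 − 0.17 = 0.83

0.83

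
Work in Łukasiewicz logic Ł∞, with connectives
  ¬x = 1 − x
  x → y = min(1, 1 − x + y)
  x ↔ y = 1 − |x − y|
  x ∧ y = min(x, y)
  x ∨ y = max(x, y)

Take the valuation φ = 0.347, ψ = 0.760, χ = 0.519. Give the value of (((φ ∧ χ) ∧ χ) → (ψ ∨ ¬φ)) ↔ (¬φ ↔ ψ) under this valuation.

φ ∧ χ = min(0.347, 0.519) = 0.347
(φ ∧ χ) ∧ χ = min(0.347, 0.519) = 0.347
¬φ = 1 − 0.347 = 0.653
ψ ∨ ¬φ = max(0.760, 0.653) = 0.760
((φ ∧ χ) ∧ χ) → (ψ ∨ ¬φ) = min(1, 1 − 0.347 + 0.760) = min(1, 1.413) = 1.000
¬φ ↔ ψ = 1 − |0.653 − 0.760| = 1 − 0.107 = 0.893
(((φ ∧ χ) ∧ χ) → (ψ ∨ ¬φ)) ↔ (¬φ ↔ ψ) = 1 − |1.000 − 0.893| = 1 − 0.107 = 0.893

0.893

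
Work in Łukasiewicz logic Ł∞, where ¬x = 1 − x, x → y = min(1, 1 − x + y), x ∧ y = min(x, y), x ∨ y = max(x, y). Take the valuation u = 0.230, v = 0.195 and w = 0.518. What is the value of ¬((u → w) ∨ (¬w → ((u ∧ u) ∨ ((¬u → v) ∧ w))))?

u → w = min(1, 1 − 0.230 + 0.518) = min(1, 1.288) = 1.000
¬w = 1 − 0.518 = 0.482
u ∧ u = min(0.230, 0.230) = 0.230
¬u = 1 − 0.230 = 0.770
¬u → v = min(1, 1 − 0.770 + 0.195) = min(1, 0.425) = 0.425
(¬u → v) ∧ w = min(0.425, 0.518) = 0.425
(u ∧ u) ∨ ((¬u → v) ∧ w) = max(0.230, 0.425) = 0.425
¬w → ((u ∧ u) ∨ ((¬u → v) ∧ w)) = min(1, 1 − 0.482 + 0.425) = min(1, 0.943) = 0.943
(u → w) ∨ (¬w → ((u ∧ u) ∨ ((¬u → v) ∧ w))) = max(1.000, 0.943) = 1.000
¬((u → w) ∨ (¬w → ((u ∧ u) ∨ ((¬u → v) ∧ w)))) = 1 − 1.000 = 0.000

0.000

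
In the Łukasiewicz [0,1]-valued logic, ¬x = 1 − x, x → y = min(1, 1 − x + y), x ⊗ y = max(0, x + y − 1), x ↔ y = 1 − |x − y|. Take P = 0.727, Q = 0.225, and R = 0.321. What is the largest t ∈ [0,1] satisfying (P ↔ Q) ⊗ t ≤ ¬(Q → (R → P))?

P ↔ Q = 1 − |0.727 − 0.225| = 1 − 0.502 = 0.498
So the left factor is P ↔ Q = 0.498.
R → P = min(1, 1 − 0.321 + 0.727) = min(1, 1.406) = 1.000
Q → (R → P) = min(1, 1 − 0.225 + 1.000) = min(1, 1.775) = 1.000
¬(Q → (R → P)) = 1 − 1.000 = 0.000
So the right-hand bound is ¬(Q → (R → P)) = 0.000.
The residuum of the Łukasiewicz t-norm gives the supremum: min(1, 1 − 0.498 + 0.000).
1 − 0.498 + 0.000 = 0.502, so t = min(1, 0.502) = 0.502.
Check: 0.498 ⊗ 0.502 = max(0, 0.000) = 0.000 ≤ 0.000.

0.502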